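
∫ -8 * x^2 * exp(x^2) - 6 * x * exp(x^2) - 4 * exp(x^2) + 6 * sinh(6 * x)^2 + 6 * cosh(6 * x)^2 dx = -(4*x + 3)*exp(x^2) + sinh(12*x)/2 + C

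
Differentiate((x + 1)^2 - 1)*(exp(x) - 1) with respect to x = x^2*exp(x) + 4*x*exp(x) - 2*x + 2*exp(x) - 2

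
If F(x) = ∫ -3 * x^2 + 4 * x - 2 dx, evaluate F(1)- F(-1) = -6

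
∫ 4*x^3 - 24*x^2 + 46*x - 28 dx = x^4 - 8*x^3 + 23*x^2 - 28*x + C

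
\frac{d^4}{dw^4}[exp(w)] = exp(w)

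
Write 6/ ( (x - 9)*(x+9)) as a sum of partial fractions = -1/(3*(x + 9)) + 1/(3*(x - 9))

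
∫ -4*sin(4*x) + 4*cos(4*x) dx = sin(4*x) + cos(4*x) + C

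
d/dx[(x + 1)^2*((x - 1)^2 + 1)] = 4*x^3 - 2*x + 2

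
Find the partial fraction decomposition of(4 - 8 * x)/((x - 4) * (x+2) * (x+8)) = 17/(18*(x + 8)) - 5/(9*(x + 2)) - 7/(18*(x - 4))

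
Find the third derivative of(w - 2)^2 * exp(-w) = (-w^2 + 10*w - 22)*exp(-w)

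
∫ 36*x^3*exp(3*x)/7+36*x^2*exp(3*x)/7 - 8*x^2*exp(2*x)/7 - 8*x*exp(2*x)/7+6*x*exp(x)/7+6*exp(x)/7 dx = 2*x*(6*x^2*exp(2*x) - 2*x*exp(x) + 3)*exp(x)/7 + C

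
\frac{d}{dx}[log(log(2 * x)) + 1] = 1/(x*log(x) + x*log(2))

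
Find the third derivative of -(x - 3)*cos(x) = -x*sin(x) + 3*sin(x) + 3*cos(x)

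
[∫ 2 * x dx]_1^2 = 3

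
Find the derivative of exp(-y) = -exp(-y)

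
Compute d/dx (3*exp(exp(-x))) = -3*exp(-x + exp(-x))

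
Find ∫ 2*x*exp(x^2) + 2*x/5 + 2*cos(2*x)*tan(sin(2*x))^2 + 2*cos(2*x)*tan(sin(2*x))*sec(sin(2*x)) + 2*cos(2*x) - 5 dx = x^2/5 - 5*x + exp(x^2) + tan(sin(2*x)) + sec(sin(2*x)) + C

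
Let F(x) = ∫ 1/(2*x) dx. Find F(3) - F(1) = log(3)/2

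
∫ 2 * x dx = x^2 + C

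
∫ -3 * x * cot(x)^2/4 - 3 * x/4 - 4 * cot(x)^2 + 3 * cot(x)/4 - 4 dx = (3*x/4 + 4)*cot(x) + C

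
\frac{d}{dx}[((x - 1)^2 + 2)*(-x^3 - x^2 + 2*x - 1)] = -5*x^4 + 4*x^3 + 3*x^2 - 16*x + 8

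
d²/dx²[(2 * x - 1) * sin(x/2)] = -x*sin(x/2)/2 + sin(x/2)/4 + 2*cos(x/2)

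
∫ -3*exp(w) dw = -3*exp(w) + C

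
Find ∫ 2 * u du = u^2 + C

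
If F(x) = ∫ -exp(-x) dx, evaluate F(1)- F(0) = -1 + exp(-1)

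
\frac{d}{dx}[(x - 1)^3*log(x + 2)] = (3*x^3*log(x + 2) + x^3 - 3*x^2 - 9*x*log(x + 2) + 3*x + 6*log(x + 2) - 1)/(x + 2)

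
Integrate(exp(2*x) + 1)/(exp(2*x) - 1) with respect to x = log(sinh(x)) + C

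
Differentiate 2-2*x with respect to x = -2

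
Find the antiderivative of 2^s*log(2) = 2^s + C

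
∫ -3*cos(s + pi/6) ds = -3*sin(s + pi/6) + C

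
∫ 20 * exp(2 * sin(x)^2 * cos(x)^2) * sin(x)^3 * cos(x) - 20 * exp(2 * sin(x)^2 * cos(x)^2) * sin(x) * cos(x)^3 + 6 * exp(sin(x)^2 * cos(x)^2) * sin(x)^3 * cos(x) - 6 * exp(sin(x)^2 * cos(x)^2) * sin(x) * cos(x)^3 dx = (-3*exp(cos(4*x)/8 - 1/8) - 5)*exp(1/4 - cos(4*x)/4) + C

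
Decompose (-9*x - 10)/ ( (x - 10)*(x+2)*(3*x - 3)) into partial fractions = 2/(27*(x + 2)) + 19/(81*(x - 1)) - 25/(81*(x - 10))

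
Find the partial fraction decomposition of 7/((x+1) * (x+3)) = -7/(2*(x + 3)) + 7/(2*(x + 1))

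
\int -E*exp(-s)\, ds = exp(1 - s) + C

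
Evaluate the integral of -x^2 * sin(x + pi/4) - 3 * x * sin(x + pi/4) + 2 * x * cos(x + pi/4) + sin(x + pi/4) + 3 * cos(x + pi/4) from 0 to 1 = 3*cos(pi/4 + 1) + sqrt(2)/2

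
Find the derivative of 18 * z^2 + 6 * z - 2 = 36*z + 6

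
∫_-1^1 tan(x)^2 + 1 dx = 2*tan(1)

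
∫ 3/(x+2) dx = 3*log(x + 2) + C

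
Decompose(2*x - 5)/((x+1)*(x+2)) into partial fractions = 9/(x + 2) - 7/(x + 1)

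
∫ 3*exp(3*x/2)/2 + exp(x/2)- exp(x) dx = exp(3*x/2) + 2*exp(x/2) - exp(x) + C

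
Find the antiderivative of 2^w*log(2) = 2^w + C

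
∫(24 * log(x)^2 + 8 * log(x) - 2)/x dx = 2*(4*log(x)^2 + 2*log(x) - 1)*log(x) + C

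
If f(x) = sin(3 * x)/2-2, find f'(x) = 3*cos(3*x)/2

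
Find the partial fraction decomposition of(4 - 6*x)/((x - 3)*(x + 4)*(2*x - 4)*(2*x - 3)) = -20/(33*(2*x - 3)) - 1/(33*(x + 4)) + 2/(3*(x - 2)) - 1/(3*(x - 3))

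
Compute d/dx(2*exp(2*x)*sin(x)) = 2*(2*sin(x) + cos(x))*exp(2*x)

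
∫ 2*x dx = x^2 + C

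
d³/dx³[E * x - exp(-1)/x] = 6*exp(-1)/x^4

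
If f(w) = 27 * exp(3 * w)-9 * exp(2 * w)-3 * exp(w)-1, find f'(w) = 81*exp(3*w) - 18*exp(2*w) - 3*exp(w)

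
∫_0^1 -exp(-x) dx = -1 + exp(-1)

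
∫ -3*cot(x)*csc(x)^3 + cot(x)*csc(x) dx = csc(x)/tan(x)^2 + C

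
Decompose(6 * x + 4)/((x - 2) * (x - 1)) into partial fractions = -10/(x - 1) + 16/(x - 2)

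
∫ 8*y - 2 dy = 4*y^2 - 2*y + C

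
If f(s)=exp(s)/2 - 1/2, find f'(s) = exp(s)/2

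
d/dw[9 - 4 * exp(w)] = -4*exp(w)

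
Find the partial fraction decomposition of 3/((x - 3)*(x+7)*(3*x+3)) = 1/(60*(x + 7)) - 1/(24*(x + 1)) + 1/(40*(x - 3))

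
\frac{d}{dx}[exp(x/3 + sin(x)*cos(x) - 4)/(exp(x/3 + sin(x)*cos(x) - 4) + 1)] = (3*cos(2*x) + 1)*exp(4)*exp(x/3)*exp(sin(2*x)/2)/(3*(exp(x/3)*exp(sin(2*x)/2) + exp(4))^2)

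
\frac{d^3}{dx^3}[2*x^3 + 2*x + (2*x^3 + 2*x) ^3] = 4032*x^6 + 5040*x^4 + 1440*x^2 + 60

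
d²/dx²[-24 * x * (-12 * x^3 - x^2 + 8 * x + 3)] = 3456*x^2 + 144*x - 384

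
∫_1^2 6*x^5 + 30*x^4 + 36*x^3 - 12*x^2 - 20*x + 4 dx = 330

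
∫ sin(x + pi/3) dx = -cos(x + pi/3) + C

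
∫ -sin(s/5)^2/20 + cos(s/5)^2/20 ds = sin(2*s/5)/8 + C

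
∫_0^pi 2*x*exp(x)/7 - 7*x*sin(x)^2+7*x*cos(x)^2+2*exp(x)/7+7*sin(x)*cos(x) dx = 2*pi*exp(pi)/7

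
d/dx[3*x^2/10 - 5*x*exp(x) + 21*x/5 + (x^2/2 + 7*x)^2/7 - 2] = x^3/7 + 3*x^2 - 5*x*exp(x) + 73*x/5 - 5*exp(x) + 21/5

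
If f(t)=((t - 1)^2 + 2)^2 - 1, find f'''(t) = 24*t - 24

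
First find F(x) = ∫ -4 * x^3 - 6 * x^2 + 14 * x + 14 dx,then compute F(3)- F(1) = -48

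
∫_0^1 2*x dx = 1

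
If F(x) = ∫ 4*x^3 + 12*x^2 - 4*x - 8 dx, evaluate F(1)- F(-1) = -8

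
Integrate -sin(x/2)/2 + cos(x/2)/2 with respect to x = sqrt(2)*sin(x/2 + pi/4) + C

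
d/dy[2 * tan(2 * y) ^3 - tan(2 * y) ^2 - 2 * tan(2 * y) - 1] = 12*tan(2*y)^4 - 4*tan(2*y)^3 + 8*tan(2*y)^2 - 4*tan(2*y) - 4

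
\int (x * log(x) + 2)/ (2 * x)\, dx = (x + 2)*(log(x) - 1)/2 + C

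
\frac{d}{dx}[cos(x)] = -sin(x)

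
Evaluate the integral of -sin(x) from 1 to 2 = -cos(1) + cos(2)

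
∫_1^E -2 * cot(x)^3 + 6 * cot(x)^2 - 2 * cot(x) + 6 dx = -(-3 + cot(1))^2 + (-3 + cot(E))^2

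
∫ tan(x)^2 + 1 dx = tan(x) + C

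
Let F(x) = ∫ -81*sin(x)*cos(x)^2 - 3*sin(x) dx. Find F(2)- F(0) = -30 + 27*cos(2)^3 + 3*cos(2)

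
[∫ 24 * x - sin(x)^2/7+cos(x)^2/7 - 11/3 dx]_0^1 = sin(2)/14 + 25/3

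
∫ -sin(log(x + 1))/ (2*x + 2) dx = cos(log(x + 1))/2 + C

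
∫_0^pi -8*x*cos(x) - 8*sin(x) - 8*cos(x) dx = 0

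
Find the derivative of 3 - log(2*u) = -1/u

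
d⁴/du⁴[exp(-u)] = exp(-u)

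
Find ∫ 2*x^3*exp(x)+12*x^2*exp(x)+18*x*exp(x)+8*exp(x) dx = 2*(x + 1)^3*exp(x) + C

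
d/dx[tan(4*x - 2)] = 4*tan(4*x - 2)^2 + 4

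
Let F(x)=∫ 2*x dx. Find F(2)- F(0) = 4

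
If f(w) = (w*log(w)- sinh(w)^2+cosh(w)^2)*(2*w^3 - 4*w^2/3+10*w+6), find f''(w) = (72*w^3*log(w) + 42*w^3 - 24*w^2*log(w) + 16*w^2 + 60*w*log(w) + 82*w + 18)/(3*w)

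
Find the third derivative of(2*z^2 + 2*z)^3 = 960*z^3 + 1440*z^2 + 576*z + 48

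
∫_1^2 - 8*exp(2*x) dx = -4*exp(4) + 4*exp(2)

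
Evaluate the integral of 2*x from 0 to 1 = 1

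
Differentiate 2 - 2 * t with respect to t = -2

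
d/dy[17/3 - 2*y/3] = -2/3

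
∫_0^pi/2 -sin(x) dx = -1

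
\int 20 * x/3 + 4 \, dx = 10*x^2/3 + 4*x + C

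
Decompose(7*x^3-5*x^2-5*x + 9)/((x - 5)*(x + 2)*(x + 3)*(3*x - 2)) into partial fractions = -149/(1144*(3*x - 2)) + 105/(44*(x + 3)) - 57/(56*(x + 2)) + 367/(364*(x - 5))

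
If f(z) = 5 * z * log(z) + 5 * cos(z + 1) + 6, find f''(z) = (-5*z*cos(z + 1) + 5)/z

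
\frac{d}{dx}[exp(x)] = exp(x)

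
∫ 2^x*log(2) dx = 2^x + C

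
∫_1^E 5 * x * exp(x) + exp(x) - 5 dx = -E + 1 + (-4 + 5*E)*(-1 + exp(E))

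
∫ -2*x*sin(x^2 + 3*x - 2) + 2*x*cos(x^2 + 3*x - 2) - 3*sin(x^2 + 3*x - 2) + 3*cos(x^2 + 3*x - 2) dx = sin(x^2 + 3*x - 2) + cos(x^2 + 3*x - 2) + C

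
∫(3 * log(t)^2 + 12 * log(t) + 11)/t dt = (log(t) + 2)^3 - log(t) + C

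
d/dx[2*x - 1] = 2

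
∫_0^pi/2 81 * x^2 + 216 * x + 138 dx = -64 - 3*pi + (4 + 3*pi/2)^3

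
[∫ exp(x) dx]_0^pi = -1 + exp(pi)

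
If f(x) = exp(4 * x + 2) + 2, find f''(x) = 16*exp(4*x + 2)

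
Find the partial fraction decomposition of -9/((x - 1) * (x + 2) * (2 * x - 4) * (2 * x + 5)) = 4/(7*(2*x + 5)) - 3/(8*(x + 2)) + 3/(14*(x - 1)) - 1/(8*(x - 2))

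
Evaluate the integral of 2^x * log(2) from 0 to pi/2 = -1 + 2^(pi/2)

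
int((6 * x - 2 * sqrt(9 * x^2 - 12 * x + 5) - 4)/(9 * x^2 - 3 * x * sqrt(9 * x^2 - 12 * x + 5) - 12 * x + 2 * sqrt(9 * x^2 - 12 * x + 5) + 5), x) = 2*log(-3*x + sqrt((3*x - 2)^2 + 1) + 2)/3 + C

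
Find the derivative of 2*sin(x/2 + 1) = cos(x/2 + 1)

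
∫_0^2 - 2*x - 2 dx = -8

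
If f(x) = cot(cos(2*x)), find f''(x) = 8*sin(2*x)^2*cot(cos(2*x))^3 + 8*sin(2*x)^2*cot(cos(2*x)) + 4*cos(2*x)*cot(cos(2*x))^2 + 4*cos(2*x)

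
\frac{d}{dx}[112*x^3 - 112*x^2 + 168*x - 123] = 336*x^2 - 224*x + 168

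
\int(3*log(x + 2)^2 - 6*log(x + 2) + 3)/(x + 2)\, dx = (log(x + 2) - 1)^3 + C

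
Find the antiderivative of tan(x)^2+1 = tan(x) + C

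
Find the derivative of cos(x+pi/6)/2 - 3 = -sin(x + pi/6)/2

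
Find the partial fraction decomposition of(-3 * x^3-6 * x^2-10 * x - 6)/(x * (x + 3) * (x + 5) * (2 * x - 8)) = -269/(180*(x + 5)) + 17/(28*(x + 3)) - 167/(252*(x - 4)) + 1/(20*x)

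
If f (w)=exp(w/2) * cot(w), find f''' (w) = (-11/4 + 25/(8*tan(w)) - 35/(4*tan(w)^2) + 3/tan(w)^3 - 6/tan(w)^4)*exp(w/2)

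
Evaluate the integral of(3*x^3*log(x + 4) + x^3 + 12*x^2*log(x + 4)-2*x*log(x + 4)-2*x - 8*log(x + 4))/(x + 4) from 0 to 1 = -log(5)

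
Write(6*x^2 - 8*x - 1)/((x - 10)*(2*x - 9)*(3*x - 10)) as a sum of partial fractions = 351/(140*(3*x - 10)) - 338/(77*(2*x - 9)) + 519/(220*(x - 10))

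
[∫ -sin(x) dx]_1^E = cos(E) - cos(1)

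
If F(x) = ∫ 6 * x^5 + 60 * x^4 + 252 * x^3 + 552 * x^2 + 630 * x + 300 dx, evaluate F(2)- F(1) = 3913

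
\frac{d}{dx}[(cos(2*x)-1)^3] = -48*sin(x)^5*cos(x)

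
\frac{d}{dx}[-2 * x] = -2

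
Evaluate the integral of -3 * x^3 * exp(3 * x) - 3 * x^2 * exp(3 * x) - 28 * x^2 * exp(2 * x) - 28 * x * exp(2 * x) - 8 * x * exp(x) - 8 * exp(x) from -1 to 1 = -14*exp(2) - 8*E - exp(3) - 8*exp(-1) - exp(-3) + 14*exp(-2)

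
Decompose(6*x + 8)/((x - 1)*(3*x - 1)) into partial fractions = -15/(3*x - 1) + 7/(x - 1)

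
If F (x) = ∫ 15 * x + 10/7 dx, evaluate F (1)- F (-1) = 20/7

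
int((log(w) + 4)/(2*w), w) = (log(w) + 4)^2/4 + C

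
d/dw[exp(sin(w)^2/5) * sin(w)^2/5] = (22*sin(2*w) - sin(4*w))*exp(1/10 - cos(2*w)/10)/100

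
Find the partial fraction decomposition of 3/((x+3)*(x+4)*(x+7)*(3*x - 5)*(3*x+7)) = -27/(560*(3*x + 7)) + 27/(24752*(3*x - 5)) + 1/(1456*(x + 7)) - 1/(85*(x + 4)) + 3/(112*(x + 3))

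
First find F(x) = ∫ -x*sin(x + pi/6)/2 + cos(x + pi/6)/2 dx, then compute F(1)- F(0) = cos(pi/6 + 1)/2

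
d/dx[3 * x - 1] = 3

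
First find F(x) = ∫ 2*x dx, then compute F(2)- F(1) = 3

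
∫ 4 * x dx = 2*x^2 + C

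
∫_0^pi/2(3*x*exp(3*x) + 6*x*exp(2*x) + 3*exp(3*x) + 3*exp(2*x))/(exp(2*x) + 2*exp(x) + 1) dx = 3*pi*exp(pi)/(2*(1 + exp(pi/2)))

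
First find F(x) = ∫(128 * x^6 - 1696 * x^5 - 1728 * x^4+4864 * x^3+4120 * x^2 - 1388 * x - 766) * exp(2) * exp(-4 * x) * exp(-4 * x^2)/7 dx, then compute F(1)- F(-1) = -312*exp(-6)/7 + 60*exp(2)/7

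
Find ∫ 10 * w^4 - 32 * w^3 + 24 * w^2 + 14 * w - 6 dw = 2*w^5 - 8*w^4 + 8*w^3 + 7*w^2 - 6*w + C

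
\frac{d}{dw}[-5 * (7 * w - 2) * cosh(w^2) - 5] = -70*w^2*sinh(w^2) + 20*w*sinh(w^2) - 35*cosh(w^2)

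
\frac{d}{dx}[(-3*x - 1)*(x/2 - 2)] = 11/2 - 3*x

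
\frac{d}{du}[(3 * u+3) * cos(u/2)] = -3*u*sin(u/2)/2 - 3*sin(u/2)/2 + 3*cos(u/2)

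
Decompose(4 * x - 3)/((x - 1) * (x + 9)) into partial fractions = 39/(10*(x + 9)) + 1/(10*(x - 1))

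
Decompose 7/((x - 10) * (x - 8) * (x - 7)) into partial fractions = 7/(3*(x - 7)) - 7/(2*(x - 8)) + 7/(6*(x - 10))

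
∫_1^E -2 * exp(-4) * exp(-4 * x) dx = -exp(-8)/2 + exp(-4*E - 4)/2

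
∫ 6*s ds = 3*s^2 + C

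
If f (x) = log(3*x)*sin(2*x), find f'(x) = (2*x*log(x)*cos(2*x) + 2*x*log(3)*cos(2*x) + sin(2*x))/x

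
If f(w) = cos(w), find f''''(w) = cos(w)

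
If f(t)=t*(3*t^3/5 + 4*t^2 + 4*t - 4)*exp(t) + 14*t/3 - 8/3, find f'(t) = 3*t^4*exp(t)/5 + 32*t^3*exp(t)/5 + 16*t^2*exp(t) + 4*t*exp(t) - 4*exp(t) + 14/3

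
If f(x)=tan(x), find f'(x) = cos(x)^(-2)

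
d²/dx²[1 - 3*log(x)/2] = 3/(2*x^2)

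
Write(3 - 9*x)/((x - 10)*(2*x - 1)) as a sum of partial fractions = 3/(19*(2*x - 1)) - 87/(19*(x - 10))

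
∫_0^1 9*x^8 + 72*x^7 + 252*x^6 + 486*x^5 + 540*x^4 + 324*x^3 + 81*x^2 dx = 343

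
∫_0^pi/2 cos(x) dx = 1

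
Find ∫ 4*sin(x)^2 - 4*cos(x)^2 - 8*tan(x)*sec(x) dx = -2*sin(2*x) - 8*sec(x) + C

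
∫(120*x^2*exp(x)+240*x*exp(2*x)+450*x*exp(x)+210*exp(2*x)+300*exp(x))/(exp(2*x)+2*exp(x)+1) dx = 30*(x + 1)*(4*x + 3)*exp(x)/(exp(x) + 1) + C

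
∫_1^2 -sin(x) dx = -cos(1) + cos(2)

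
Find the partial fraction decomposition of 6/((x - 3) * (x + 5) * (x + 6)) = 2/(3*(x + 6)) - 3/(4*(x + 5)) + 1/(12*(x - 3))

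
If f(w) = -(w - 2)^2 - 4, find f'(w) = 4 - 2*w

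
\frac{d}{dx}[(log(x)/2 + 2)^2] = (log(x) + 4)/(2*x)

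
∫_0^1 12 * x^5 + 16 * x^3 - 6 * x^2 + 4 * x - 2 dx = 4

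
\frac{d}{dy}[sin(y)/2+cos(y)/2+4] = -sin(y)/2 + cos(y)/2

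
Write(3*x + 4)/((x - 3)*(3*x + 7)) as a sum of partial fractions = 9/(16*(3*x + 7)) + 13/(16*(x - 3))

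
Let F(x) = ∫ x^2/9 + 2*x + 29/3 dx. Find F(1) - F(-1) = 524/27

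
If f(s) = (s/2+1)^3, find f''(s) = 3*s/4 + 3/2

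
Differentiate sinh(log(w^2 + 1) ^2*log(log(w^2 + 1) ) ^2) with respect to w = 4*w*(log(log(w^2 + 1)) + 1)*log(w^2 + 1)*log(log(w^2 + 1))*cosh(log(w^2 + 1)^2*log(log(w^2 + 1))^2)/(w^2 + 1)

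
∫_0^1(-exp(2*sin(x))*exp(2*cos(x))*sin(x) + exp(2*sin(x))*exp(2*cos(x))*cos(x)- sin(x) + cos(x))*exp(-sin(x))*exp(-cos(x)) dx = -E - exp(-sin(1) - cos(1)) + exp(-1) + exp(cos(1) + sin(1))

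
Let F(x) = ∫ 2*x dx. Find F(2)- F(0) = 4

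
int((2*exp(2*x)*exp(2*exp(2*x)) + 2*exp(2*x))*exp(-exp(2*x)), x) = 2*sinh(exp(2*x)) + C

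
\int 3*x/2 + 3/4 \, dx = 3*x^2/4 + 3*x/4 + C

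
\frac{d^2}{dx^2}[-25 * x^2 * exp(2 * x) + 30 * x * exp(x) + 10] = -100*x^2*exp(2*x) - 200*x*exp(2*x) + 30*x*exp(x) - 50*exp(2*x) + 60*exp(x)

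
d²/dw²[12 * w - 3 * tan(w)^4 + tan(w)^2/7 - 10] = -60*tan(w)^6 - 666*tan(w)^4/7 - 244*tan(w)^2/7 + 2/7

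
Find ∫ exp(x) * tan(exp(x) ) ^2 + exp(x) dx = tan(exp(x)) + C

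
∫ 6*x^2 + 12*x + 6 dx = 2*x^3 + 6*x^2 + 6*x + C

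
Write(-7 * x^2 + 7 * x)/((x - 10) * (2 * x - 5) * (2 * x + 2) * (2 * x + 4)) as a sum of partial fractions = 1/(18*(2*x - 5)) + 7/(72*(x + 2)) - 1/(22*(x + 1)) - 7/(88*(x - 10))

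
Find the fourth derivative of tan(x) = 24*tan(x)^5 + 40*tan(x)^3 + 16*tan(x)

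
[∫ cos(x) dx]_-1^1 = 2*sin(1)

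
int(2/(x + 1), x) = 2*log(x + 1) + C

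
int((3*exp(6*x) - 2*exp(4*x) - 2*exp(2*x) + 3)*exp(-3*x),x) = 8*sinh(x)^3 + 2*sinh(x) + C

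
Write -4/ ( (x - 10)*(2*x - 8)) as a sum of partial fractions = 1/(3*(x - 4)) - 1/(3*(x - 10))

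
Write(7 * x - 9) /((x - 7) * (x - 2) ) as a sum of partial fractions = -1/(x - 2) + 8/(x - 7)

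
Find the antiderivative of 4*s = 2*s^2 + C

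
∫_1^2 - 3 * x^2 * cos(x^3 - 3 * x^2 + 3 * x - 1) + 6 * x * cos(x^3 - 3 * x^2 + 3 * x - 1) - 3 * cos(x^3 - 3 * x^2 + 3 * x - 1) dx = -sin(1)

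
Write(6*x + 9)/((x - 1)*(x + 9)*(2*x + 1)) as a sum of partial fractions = -8/(17*(2*x + 1)) - 9/(34*(x + 9)) + 1/(2*(x - 1))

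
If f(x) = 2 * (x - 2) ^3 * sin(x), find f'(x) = 2*(x - 2)^2*(x*cos(x) + 3*sin(x) - 2*cos(x))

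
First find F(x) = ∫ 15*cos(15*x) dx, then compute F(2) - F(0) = sin(30)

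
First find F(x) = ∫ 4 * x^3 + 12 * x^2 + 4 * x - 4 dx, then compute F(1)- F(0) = 3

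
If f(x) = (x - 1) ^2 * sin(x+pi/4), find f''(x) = -x^2*sin(x + pi/4) + 2*x*sin(x + pi/4) + 4*x*cos(x + pi/4) + sin(x + pi/4) - 4*cos(x + pi/4)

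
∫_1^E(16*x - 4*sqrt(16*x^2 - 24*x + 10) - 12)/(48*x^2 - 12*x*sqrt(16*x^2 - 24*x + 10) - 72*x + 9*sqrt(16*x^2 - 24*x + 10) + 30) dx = log(-4*E + 3 + sqrt(1 + (3 - 4*E)^2))/3 - log(-1 + sqrt(2))/3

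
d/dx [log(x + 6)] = 1/(x + 6)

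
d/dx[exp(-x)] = -exp(-x)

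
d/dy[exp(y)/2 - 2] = exp(y)/2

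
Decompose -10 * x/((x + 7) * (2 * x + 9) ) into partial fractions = 18/(2*x + 9) - 14/(x + 7)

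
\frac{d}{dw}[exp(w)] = exp(w)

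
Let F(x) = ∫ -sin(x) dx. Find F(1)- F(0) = -1 + cos(1)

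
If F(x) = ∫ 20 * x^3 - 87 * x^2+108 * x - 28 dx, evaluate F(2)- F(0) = 8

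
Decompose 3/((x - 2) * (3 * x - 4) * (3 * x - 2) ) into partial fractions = 9/(8*(3*x - 2)) - 9/(4*(3*x - 4)) + 3/(8*(x - 2))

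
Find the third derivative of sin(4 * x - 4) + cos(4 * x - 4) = 64*sin(4*x - 4) - 64*cos(4*x - 4)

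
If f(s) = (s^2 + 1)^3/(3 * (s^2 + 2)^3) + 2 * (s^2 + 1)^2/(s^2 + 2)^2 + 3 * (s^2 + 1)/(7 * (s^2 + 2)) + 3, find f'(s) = (76*s^5 + 220*s^3 + 150*s)/(7*s^8 + 56*s^6 + 168*s^4 + 224*s^2 + 112)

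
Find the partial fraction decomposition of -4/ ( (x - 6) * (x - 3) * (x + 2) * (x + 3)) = 2/(27*(x + 3)) - 1/(10*(x + 2)) + 2/(45*(x - 3)) - 1/(54*(x - 6))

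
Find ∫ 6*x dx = 3*x^2 + C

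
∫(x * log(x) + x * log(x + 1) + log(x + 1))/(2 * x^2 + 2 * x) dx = log(x)*log(x + 1)/2 + C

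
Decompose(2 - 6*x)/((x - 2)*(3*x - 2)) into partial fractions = 3/(2*(3*x - 2)) - 5/(2*(x - 2))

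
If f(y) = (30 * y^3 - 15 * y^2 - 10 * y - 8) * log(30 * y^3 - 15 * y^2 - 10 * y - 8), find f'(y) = 90*y^2*log(30*y^3 - 15*y^2 - 10*y - 8) + 90*y^2 - 30*y*log(30*y^3 - 15*y^2 - 10*y - 8) - 30*y - 10*log(30*y^3 - 15*y^2 - 10*y - 8) - 10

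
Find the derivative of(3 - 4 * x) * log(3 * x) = (-4*x*log(x) - 4*x*log(3) - 4*x + 3)/x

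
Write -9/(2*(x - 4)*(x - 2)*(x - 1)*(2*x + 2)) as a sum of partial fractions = 3/(40*(x + 1)) - 3/(8*(x - 1)) + 3/(8*(x - 2)) - 3/(40*(x - 4))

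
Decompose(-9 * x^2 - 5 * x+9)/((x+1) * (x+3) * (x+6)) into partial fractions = -19/(x + 6) + 19/(2*(x + 3)) + 1/(2*(x + 1))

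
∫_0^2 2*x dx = 4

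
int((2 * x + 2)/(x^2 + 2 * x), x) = log(x*(x + 2)) + C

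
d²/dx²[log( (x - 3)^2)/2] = -1/(x^2 - 6*x + 9)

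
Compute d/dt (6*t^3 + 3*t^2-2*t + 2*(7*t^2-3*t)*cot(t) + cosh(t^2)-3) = -14*t^2*cot(t)^2 + 4*t^2 + 6*t*cot(t)^2 + 28*t*cot(t) + 2*t*sinh(t^2) + 12*t - 6*cot(t) - 2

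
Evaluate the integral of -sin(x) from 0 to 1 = -1 + cos(1)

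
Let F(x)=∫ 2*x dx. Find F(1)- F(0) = 1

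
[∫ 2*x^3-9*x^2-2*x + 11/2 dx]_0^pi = (-3 + pi/2)*(-2*pi - 1 + pi^3) - 3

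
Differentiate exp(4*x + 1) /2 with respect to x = 2*exp(4*x + 1)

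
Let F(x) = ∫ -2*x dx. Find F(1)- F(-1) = 0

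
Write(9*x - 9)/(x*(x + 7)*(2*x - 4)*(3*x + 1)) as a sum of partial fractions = -81/(70*(3*x + 1)) + 1/(35*(x + 7)) + 1/(28*(x - 2)) + 9/(28*x)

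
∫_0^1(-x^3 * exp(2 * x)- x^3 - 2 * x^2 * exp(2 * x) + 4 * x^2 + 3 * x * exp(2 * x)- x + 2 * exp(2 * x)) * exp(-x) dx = -2*exp(-1) + 2*E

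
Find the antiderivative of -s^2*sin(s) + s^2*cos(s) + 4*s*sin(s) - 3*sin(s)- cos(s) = sqrt(2)*(s - 1)^2*sin(s + pi/4) + C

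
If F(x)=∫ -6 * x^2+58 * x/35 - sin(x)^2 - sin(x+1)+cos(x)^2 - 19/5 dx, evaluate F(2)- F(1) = -536/35 + cos(3) - sin(2)/2 + sin(4)/2 - cos(2)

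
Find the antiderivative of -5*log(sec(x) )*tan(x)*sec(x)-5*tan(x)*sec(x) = -5*log(sec(x))*sec(x) + C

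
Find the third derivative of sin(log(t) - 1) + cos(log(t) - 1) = 2*(sin(log(t) - 1) + 2*cos(log(t) - 1))/t^3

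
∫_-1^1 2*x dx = 0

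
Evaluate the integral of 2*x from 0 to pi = pi^2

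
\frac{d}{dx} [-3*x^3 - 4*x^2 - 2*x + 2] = -9*x^2 - 8*x - 2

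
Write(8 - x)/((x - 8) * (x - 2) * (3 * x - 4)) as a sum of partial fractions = 3/(2*(3*x - 4)) - 1/(2*(x - 2))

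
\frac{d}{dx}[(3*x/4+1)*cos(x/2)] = -3*x*sin(x/2)/8 - sin(x/2)/2 + 3*cos(x/2)/4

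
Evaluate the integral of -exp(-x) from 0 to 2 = -1 + exp(-2)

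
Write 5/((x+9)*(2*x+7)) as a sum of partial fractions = 10/(11*(2*x + 7)) - 5/(11*(x + 9))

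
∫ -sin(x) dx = cos(x) + C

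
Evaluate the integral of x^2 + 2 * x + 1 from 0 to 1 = 7/3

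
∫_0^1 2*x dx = 1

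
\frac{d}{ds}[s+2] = 1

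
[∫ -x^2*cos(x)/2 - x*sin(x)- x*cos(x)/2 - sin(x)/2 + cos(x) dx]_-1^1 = sin(1)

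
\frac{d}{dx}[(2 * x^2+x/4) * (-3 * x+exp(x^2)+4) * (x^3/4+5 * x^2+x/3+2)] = x^6*exp(x^2) + 161*x^5*exp(x^2)/8 - 9*x^5 + 19*x^4*exp(x^2)/3 - 2255*x^4/16 + 581*x^3*exp(x^2)/12 + 138*x^3 + 27*x^2*exp(x^2)/4 - 55*x^2/4 + 49*x*exp(x^2)/6 + 89*x/3 + exp(x^2)/2 + 2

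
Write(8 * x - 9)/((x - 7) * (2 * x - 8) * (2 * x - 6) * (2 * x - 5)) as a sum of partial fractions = -22/(27*(2*x - 5)) + 15/(16*(x - 3)) - 23/(36*(x - 4)) + 47/(432*(x - 7))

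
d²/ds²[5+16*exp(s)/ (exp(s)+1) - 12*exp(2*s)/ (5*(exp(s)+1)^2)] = (-56*exp(3*s) - 48*exp(2*s) + 80*exp(s))/(5*exp(4*s) + 20*exp(3*s) + 30*exp(2*s) + 20*exp(s) + 5)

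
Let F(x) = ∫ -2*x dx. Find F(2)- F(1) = -3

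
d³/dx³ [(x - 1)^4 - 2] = 24*x - 24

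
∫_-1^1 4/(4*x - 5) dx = -log(9)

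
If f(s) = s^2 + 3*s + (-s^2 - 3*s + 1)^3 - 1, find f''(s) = -30*s^4 - 180*s^3 - 288*s^2 - 54*s + 50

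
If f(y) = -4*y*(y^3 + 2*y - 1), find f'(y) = -16*y^3 - 16*y + 4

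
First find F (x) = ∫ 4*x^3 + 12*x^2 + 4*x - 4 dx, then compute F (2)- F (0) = 48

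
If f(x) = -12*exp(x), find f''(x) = -12*exp(x)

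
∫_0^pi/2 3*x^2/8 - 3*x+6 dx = (-2 + pi/4)^3 + 8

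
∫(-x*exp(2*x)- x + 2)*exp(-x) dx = -2*(x - 1)*sinh(x) + C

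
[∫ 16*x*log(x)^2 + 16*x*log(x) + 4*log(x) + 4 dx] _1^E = 4*E + 8*exp(2)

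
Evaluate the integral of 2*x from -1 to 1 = 0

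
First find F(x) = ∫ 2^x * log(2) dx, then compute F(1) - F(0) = 1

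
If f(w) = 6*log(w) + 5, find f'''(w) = 12/w^3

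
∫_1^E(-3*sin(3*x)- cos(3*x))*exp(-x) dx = exp(-E)*cos(3*E) - exp(-1)*cos(3)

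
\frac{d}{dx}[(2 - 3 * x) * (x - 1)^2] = -9*x^2 + 16*x - 7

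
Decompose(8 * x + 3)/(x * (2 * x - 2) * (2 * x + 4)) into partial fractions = -13/(24*(x + 2)) + 11/(12*(x - 1)) - 3/(8*x)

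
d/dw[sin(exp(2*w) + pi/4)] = 2*exp(2*w)*cos(exp(2*w) + pi/4)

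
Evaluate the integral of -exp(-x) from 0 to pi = -1 + exp(-pi)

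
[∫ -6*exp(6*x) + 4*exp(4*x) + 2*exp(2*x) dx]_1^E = -exp(6*E) - exp(4) - exp(2) + exp(2*E) + exp(6) + exp(4*E)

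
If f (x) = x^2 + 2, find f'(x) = 2*x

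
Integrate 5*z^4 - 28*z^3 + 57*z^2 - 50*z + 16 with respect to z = z^5 - 7*z^4 + 19*z^3 - 25*z^2 + 16*z + C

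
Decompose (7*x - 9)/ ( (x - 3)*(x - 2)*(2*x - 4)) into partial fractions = -6/(x - 2) - 5/(2*(x - 2)^2) + 6/(x - 3)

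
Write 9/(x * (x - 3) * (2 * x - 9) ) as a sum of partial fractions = 4/(3*(2*x - 9)) - 1/(x - 3) + 1/(3*x)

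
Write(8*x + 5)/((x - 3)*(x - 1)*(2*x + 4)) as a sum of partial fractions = -11/(30*(x + 2)) - 13/(12*(x - 1)) + 29/(20*(x - 3))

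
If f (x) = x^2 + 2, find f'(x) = 2*x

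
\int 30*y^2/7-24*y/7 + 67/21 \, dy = 10*y^3/7 - 12*y^2/7 + 67*y/21 + C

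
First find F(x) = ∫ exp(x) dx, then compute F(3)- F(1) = -E + exp(3)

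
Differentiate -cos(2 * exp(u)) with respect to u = 2*exp(u)*sin(2*exp(u))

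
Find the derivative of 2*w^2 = 4*w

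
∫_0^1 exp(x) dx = -1 + E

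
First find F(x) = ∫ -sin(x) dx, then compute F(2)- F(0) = -1 + cos(2)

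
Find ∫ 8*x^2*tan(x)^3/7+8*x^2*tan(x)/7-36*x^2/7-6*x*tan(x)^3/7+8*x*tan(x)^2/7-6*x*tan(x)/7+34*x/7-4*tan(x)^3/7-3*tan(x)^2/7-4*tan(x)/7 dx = (-3*x + tan(x)^2 + 2)*(4*x^2 - 3*x - 2)/7 + C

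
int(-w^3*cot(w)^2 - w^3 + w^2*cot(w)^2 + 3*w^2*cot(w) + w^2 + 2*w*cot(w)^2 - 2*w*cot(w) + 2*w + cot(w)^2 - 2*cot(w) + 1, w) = (w^3 - w^2 - 2*w - 1)*cot(w) + C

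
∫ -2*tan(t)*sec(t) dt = -2*sec(t) + C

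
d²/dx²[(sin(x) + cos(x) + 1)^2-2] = -4*sin(2*x) - 2*sqrt(2)*sin(x + pi/4)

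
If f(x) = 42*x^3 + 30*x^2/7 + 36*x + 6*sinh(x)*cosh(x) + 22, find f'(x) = 126*x^2 + 60*x/7 + 6*cosh(2*x) + 36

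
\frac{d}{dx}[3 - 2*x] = -2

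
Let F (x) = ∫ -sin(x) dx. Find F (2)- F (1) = -cos(1) + cos(2)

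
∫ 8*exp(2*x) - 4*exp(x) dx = (2*exp(x) - 1)^2 + C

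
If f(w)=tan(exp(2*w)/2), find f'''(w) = 6*(-1 + cos(exp(2*w)/2)^(-2))^2*exp(6*w) - 6*exp(6*w) + 8*exp(6*w)/cos(exp(2*w)/2)^2 + 12*exp(4*w)*sin(exp(2*w)/2)/cos(exp(2*w)/2)^3 + 4*exp(2*w)/cos(exp(2*w)/2)^2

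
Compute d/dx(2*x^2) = 4*x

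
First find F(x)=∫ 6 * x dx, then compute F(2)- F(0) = 12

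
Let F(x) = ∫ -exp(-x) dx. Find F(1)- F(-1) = -E + exp(-1)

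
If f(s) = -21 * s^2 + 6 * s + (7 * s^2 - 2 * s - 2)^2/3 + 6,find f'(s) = 196*s^3/3 - 28*s^2 - 58*s + 26/3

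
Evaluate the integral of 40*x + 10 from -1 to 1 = 20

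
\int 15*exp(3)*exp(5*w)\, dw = 3*exp(5*w + 3) + C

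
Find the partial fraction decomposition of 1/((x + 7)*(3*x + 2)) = 3/(19*(3*x + 2)) - 1/(19*(x + 7))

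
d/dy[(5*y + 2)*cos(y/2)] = -5*y*sin(y/2)/2 - sin(y/2) + 5*cos(y/2)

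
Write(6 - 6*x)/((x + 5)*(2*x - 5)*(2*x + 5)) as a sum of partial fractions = -21/(25*(2*x + 5)) - 3/(25*(2*x - 5)) + 12/(25*(x + 5))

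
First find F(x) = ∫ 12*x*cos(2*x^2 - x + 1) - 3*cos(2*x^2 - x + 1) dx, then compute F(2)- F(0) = -3*sin(1) + 3*sin(7)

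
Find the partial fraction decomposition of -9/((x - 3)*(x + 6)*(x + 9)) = -1/(4*(x + 9)) + 1/(3*(x + 6)) - 1/(12*(x - 3))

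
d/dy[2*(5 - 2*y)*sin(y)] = -4*y*cos(y) - 4*sin(y) + 10*cos(y)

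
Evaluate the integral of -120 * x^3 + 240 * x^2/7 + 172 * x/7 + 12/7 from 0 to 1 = -32/7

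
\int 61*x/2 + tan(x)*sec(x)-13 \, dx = 61*x^2/4 - 13*x + sec(x) + C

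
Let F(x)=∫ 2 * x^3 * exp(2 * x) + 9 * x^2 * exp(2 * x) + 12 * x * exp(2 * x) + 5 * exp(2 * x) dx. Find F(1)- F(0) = -1 + 8*exp(2)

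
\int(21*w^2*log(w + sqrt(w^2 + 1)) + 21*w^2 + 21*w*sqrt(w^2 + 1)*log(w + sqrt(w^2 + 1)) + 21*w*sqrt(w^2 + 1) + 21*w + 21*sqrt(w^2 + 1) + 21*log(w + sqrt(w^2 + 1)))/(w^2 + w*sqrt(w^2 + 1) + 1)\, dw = 21*(w + 1)*log(w + sqrt(w^2 + 1)) + C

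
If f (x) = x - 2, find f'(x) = 1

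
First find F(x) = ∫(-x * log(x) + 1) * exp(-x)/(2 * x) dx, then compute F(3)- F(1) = exp(-3)*log(3)/2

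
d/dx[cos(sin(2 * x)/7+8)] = -2*sin(sin(2*x)/7 + 8)*cos(2*x)/7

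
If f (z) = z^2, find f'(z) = 2*z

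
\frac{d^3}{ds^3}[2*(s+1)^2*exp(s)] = 2*s^2*exp(s) + 16*s*exp(s) + 26*exp(s)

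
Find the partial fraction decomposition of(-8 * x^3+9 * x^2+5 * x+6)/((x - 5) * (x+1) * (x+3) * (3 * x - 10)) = 4688/(1235*(3*x - 10)) - 18/(19*(x + 3)) + 3/(26*(x + 1)) - 31/(10*(x - 5))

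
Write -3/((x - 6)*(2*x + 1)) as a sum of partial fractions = 6/(13*(2*x + 1)) - 3/(13*(x - 6))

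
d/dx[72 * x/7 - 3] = 72/7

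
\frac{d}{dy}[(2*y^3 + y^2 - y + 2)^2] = 24*y^5 + 20*y^4 - 12*y^3 + 18*y^2 + 10*y - 4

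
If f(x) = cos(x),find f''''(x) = cos(x)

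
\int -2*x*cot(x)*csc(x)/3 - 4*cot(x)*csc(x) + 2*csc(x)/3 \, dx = (2*x/3 + 4)*csc(x) + C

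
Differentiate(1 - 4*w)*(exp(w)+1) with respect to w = -4*w*exp(w) - 3*exp(w) - 4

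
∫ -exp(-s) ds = exp(-s) + C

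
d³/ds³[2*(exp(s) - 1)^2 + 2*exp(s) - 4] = 16*exp(2*s) - 2*exp(s)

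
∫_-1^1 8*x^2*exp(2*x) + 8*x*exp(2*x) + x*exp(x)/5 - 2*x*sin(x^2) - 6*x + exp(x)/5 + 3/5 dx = -4*exp(-2) + exp(-1)/5 + E/5 + 6/5 + 4*exp(2)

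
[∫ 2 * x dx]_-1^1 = 0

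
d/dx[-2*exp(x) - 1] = -2*exp(x)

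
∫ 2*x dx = x^2 + C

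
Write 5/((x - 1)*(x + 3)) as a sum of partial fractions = -5/(4*(x + 3)) + 5/(4*(x - 1))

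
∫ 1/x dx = log(9*x/4) + C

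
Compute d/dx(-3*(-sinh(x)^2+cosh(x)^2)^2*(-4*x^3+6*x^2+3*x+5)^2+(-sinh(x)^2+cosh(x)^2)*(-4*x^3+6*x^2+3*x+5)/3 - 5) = -288*x^5 + 720*x^4 - 144*x^3 + 32*x^2 - 410*x - 89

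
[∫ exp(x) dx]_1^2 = -E + exp(2)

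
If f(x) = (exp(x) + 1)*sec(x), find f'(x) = exp(x)*tan(x)*sec(x) + exp(x)*sec(x) + tan(x)*sec(x)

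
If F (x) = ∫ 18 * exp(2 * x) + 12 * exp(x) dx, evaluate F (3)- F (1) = -(2 + 3*E)^2 + (2 + 3*exp(3))^2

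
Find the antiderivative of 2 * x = x^2 + C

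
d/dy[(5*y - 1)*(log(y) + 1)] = (5*y*log(y) + 10*y - 1)/y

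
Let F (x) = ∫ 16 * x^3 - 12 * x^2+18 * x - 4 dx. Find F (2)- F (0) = 60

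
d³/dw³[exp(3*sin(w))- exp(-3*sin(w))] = 3*(-9*exp(6*sin(w))*sin(w) + 9*exp(6*sin(w))*cos(w)^2 - exp(6*sin(w)) + 9*sin(w) + 9*cos(w)^2 - 1)*exp(-3*sin(w))*cos(w)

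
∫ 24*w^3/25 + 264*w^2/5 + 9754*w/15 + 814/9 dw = 6*w^4/25 + 88*w^3/5 + 4877*w^2/15 + 814*w/9 + C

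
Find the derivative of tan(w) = cos(w)^(-2)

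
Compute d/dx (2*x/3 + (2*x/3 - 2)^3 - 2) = 8*x^2/9 - 16*x/3 + 26/3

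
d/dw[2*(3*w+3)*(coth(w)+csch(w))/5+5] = -(6*w*cosh(w) + 6*w - 6*sinh(w) - 3*sinh(2*w) + 6*cosh(w) + 6)/(5*sinh(w)^2)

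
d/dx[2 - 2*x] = -2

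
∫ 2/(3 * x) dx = 2*log(3*x)/3 + C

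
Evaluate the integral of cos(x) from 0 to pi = 0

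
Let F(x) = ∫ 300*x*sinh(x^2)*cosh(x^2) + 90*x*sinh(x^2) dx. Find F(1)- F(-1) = 0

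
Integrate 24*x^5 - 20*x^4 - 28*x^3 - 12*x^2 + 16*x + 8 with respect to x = 4*x^6 - 4*x^5 - 7*x^4 - 4*x^3 + 8*x^2 + 8*x + C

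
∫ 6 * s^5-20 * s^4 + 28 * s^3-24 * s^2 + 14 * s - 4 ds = s^6 - 4*s^5 + 7*s^4 - 8*s^3 + 7*s^2 - 4*s + C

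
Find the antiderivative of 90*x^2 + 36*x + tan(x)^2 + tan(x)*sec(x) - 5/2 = 30*x^3 + 18*x^2 - 7*x/2 + tan(x) + sec(x) + C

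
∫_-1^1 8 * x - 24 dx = -48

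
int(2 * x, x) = x^2 + C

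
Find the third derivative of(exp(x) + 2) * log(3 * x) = (x^3*exp(x)*log(x) + x^3*exp(x)*log(3) + 3*x^2*exp(x) - 3*x*exp(x) + 2*exp(x) + 4)/x^3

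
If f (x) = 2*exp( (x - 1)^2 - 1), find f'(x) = 4*x*exp(x^2 - 2*x) - 4*exp(x^2 - 2*x)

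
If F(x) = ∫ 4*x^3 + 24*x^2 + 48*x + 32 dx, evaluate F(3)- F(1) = 544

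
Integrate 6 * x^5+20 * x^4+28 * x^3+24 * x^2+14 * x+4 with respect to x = x^6 + 4*x^5 + 7*x^4 + 8*x^3 + 7*x^2 + 4*x + C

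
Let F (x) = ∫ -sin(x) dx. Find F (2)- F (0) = -1 + cos(2)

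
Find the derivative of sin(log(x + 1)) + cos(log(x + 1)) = sqrt(2)*cos(log(x + 1) + pi/4)/(x + 1)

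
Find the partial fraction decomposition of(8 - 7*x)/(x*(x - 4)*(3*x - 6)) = 1/(2*(x - 2)) - 5/(6*(x - 4)) + 1/(3*x)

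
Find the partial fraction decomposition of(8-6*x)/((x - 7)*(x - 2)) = 4/(5*(x - 2)) - 34/(5*(x - 7))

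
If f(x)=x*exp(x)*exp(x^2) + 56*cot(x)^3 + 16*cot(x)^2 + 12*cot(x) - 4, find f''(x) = 4*x^3*exp(x^2 + x) + 4*x^2*exp(x^2 + x) + 7*x*exp(x^2 + x) + 2*exp(x^2 + x) + 672*cot(x)^5 + 96*cot(x)^4 + 1032*cot(x)^3 + 128*cot(x)^2 + 360*cot(x) + 32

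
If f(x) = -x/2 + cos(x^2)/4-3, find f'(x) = -x*sin(x^2)/2 - 1/2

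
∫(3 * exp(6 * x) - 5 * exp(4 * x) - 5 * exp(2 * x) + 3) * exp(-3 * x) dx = -10*sinh(x) + 2*sinh(3*x) + C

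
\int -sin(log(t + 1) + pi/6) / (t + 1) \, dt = cos(log(t + 1) + pi/6) + C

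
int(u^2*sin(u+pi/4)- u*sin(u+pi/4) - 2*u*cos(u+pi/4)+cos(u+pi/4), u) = -u*(u - 1)*cos(u + pi/4) + C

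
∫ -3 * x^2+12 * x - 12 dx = -x^3 + 6*x^2 - 12*x + C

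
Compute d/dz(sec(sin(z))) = cos(z)*tan(sin(z))*sec(sin(z))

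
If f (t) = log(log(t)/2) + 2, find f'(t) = 1/(t*log(t))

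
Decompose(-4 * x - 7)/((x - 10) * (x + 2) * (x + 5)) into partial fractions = 13/(45*(x + 5)) - 1/(36*(x + 2)) - 47/(180*(x - 10))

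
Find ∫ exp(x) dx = exp(x) + C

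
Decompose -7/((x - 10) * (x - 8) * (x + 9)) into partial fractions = -7/(323*(x + 9)) + 7/(34*(x - 8)) - 7/(38*(x - 10))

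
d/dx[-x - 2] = -1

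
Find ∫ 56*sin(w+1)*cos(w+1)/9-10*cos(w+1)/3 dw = -10*sin(w + 1)/3 - 14*cos(2*w + 2)/9 + C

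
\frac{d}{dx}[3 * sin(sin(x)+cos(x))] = 3*sqrt(2)*cos(sqrt(2)*sin(x + pi/4))*cos(x + pi/4)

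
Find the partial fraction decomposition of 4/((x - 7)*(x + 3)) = -2/(5*(x + 3)) + 2/(5*(x - 7))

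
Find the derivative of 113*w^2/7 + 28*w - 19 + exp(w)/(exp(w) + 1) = (226*w*exp(2*w) + 452*w*exp(w) + 226*w + 196*exp(2*w) + 399*exp(w) + 196)/(7*exp(2*w) + 14*exp(w) + 7)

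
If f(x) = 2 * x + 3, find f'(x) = 2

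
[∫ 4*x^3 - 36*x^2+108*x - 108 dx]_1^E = -16 + (-3 + E)^4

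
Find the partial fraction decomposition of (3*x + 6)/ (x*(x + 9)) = 7/(3*(x + 9)) + 2/(3*x)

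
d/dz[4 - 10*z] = -10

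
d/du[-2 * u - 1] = -2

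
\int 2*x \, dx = x^2 + C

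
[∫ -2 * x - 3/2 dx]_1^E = E*(-2*E - 3)/2 + 5/2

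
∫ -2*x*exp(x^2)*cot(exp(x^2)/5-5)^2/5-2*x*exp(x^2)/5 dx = cot(exp(x^2)/5 - 5) + C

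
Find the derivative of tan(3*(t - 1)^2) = 6*t*tan(3*t^2 - 6*t + 3)^2 + 6*t - 6*tan(3*t^2 - 6*t + 3)^2 - 6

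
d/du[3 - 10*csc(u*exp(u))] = 10*(u + 1)*exp(u)*cos(u*exp(u))/sin(u*exp(u))^2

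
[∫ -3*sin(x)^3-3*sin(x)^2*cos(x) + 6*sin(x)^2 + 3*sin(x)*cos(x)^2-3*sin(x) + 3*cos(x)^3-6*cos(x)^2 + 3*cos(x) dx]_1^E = (-1 + cos(E) + sin(E))^3 - (-1 + cos(1) + sin(1))^3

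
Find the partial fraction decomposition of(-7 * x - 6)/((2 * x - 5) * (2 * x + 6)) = -47/(22*(2*x - 5)) - 15/(22*(x + 3))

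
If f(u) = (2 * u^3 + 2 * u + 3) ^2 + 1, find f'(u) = 24*u^5 + 32*u^3 + 36*u^2 + 8*u + 12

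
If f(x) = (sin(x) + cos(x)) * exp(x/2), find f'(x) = (-sin(x) + 3*cos(x))*exp(x/2)/2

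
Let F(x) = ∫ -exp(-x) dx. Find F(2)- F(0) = -1 + exp(-2)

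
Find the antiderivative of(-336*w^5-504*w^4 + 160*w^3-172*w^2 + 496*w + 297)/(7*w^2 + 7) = -4*w^2/7 - 4*w/7 - 12*(w^2 + w - 2)^2 + 5*acot(w) + C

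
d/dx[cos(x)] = -sin(x)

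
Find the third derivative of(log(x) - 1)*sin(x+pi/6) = (-x^3*log(x)*cos(x + pi/6) + x^3*cos(x + pi/6) - 3*x^2*sin(x + pi/6) - 3*x*cos(x + pi/6) + 2*sin(x + pi/6))/x^3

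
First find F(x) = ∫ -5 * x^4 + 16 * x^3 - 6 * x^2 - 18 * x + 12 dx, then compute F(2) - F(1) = 0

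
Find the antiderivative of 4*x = 2*x^2 + C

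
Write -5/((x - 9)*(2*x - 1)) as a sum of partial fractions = 10/(17*(2*x - 1)) - 5/(17*(x - 9))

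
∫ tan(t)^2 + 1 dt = tan(t) + C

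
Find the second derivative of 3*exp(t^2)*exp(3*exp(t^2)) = 12*t^2*exp(t^2 + 3*exp(t^2)) + 108*t^2*exp(2*t^2 + 3*exp(t^2)) + 108*t^2*exp(3*t^2 + 3*exp(t^2)) + 6*exp(t^2 + 3*exp(t^2)) + 18*exp(2*t^2 + 3*exp(t^2))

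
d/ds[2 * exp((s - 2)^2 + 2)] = 4*s*exp(s^2 - 4*s + 6) - 8*exp(s^2 - 4*s + 6)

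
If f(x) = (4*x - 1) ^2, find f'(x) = 32*x - 8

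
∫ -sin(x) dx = cos(x) + C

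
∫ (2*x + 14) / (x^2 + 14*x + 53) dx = log((x + 7)^2/4 + 1) + C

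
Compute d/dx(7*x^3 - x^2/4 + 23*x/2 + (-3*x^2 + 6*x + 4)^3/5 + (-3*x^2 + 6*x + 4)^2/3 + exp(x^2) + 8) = -162*x^5/5 + 162*x^4 - 804*x^3/5 - 723*x^2/5 + 2*x*exp(x^2) + 1227*x/10 + 851/10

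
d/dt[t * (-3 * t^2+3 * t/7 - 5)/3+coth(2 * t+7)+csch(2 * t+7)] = -(63*t^2*sinh(2*t + 7)^2 - 6*t*sinh(2*t + 7)^2 + 35*sinh(2*t + 7)^2 + 42*cosh(2*t + 7) + 42)/(21*sinh(2*t + 7)^2)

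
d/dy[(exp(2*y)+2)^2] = 4*exp(4*y) + 8*exp(2*y)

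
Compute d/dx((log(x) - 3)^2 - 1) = (2*log(x) - 6)/x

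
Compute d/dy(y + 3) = 1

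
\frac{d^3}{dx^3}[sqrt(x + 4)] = 3/(8*x^2*sqrt(x + 4) + 64*x*sqrt(x + 4) + 128*sqrt(x + 4))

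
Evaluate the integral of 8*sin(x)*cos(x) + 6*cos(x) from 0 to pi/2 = 10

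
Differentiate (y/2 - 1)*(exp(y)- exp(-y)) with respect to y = (y*exp(2*y) + y - exp(2*y) - 3)*exp(-y)/2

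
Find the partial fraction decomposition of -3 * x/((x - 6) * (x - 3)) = 3/(x - 3) - 6/(x - 6)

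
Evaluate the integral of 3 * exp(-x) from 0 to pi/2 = 3 - 3*exp(-pi/2)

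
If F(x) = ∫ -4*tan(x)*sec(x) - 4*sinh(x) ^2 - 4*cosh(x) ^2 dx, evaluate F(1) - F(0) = -4*sec(1) - 2*sinh(2) + 4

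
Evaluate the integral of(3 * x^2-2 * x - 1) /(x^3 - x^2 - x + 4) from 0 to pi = -log(4) + log(-pi^2 - pi + 4 + pi^3)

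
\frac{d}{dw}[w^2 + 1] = 2*w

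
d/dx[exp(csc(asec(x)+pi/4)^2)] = -2*exp(csc(asec(x) + pi/4)^2)*cot(asec(x) + pi/4)*csc(asec(x) + pi/4)^2/(x^2*sqrt(1 - 1/x^2))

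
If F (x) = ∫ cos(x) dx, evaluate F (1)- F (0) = sin(1)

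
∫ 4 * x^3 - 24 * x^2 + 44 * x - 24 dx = x^4 - 8*x^3 + 22*x^2 - 24*x + C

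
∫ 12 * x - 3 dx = 6*x^2 - 3*x + C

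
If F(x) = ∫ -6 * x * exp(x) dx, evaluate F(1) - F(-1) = -12*exp(-1)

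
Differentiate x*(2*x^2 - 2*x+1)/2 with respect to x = 3*x^2 - 2*x + 1/2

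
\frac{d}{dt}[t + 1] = 1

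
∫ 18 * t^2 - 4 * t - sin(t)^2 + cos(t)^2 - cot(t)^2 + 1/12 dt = 6*t^3 - 2*t^2 + 13*t/12 + sin(2*t)/2 + cot(t) + C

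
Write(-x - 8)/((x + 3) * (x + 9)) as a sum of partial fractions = -1/(6*(x + 9)) - 5/(6*(x + 3))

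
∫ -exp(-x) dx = exp(-x) + C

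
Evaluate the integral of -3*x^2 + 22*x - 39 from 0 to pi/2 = -45 + (-3 + pi/2)^2*(5 - pi/2)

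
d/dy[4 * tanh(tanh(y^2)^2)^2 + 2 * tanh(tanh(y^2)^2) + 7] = -8*y*(4*tanh(1 - 1/cosh(y^2)^2)^3 + tanh(1 - 1/cosh(y^2)^2)^2 - 4*tanh(1 - 1/cosh(y^2)^2) - 1)*sinh(y^2)/cosh(y^2)^3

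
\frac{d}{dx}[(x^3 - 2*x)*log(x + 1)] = (3*x^3*log(x + 1) + x^3 + 3*x^2*log(x + 1) - 2*x*log(x + 1) - 2*x - 2*log(x + 1))/(x + 1)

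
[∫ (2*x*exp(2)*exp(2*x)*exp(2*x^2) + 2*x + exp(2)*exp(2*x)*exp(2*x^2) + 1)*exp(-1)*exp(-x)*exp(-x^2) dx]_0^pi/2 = -E - exp(-pi^2/4 - pi/2 - 1) + exp(-1) + exp(1 + pi/2 + pi^2/4)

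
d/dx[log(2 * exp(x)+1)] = 2*exp(x)/(2*exp(x) + 1)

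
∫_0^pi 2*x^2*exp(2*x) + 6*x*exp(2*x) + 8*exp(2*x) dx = -3 + (2 + (1 + pi)^2)*exp(2*pi)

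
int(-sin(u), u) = cos(u) + C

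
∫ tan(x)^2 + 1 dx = tan(x) + C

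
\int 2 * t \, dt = t^2 + C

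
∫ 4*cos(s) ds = 4*sin(s) + C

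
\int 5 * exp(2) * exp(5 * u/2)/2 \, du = exp(5*u/2 + 2) + C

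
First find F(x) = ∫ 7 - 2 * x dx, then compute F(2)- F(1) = 4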